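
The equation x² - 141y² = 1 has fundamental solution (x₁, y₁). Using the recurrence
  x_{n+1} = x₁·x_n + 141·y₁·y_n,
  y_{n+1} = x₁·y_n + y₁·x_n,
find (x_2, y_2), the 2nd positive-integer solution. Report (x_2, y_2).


Step 1: Find the fundamental solution (x₁, y₁) of x² - 141y² = 1.
  Expand √141 as a continued fraction. a₀ = ⌊√141⌋ = 11; iterate m_{k+1} = d_k·a_k − m_k, d_{k+1} = (141 − m_{k+1}²)/d_k, a_{k+1} = ⌊(a₀ + m_{k+1})/d_{k+1}⌋ (starting m₀ = 0, d₀ = 1), with convergents p_k = a_k·p_{k-1} + p_{k-2}, q_k = a_k·q_{k-1} + q_{k-2} (p₋₁ = 1, q₋₁ = 0):
  k = 0: a₀ = 11; p₀/q₀ = 11/1; p₀² − 141·q₀² = 121 − 141 = -20.
  k = 1: m = 11, d = 20, a = ⌊(11 + 11)/20⌋ = 1; p/q = (1·11 + 1)/(1·1 + 0) = 12/1; p² − 141·q² = 144 − 141 = 3.
  k = 2: m = 9, d = 3, a = ⌊(11 + 9)/3⌋ = 6; p/q = (6·12 + 11)/(6·1 + 1) = 83/7; p² − 141·q² = 6889 − 6909 = -20.
  k = 3: m = 9, d = 20, a = ⌊(11 + 9)/20⌋ = 1; p/q = (1·83 + 12)/(1·7 + 1) = 95/8; p² − 141·q² = 9025 − 9024 = 1.
  The first convergent with p² − 141·q² = 1 gives the fundamental solution (x₁, y₁) = (95, 8).
Step 2: Apply the recurrence (x_{n+1}, y_{n+1}) = (x₁x_n + 141y₁y_n, x₁y_n + y₁x_n) repeatedly.
  From (x_1, y_1) = (95, 8): x_2 = 95·95 + 141·8·8 = 18049; y_2 = 95·8 + 8·95 = 1520.
Step 3: Verify x_2² - 141·y_2² = 325766401 - 325766400 = 1 (should be 1). ✓

(x_1, y_1) = (95, 8); (x_2, y_2) = (18049, 1520).


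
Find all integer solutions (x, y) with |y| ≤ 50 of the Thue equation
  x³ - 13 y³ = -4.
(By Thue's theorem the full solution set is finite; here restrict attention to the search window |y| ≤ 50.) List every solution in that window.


The equation is x³ - 13y³ = -4. For fixed y, x³ = 13·y³ − 4, so a solution requires the RHS to be a perfect cube.
Strategy: iterate y from -50 to 50, compute RHS = 13·y³ − 4, and check whether it is a (positive or negative) perfect cube.
Check small values of y:
  y = 0: RHS = -4 is not a perfect cube.
  y = 1: RHS = 9 is not a perfect cube.
  y = -1: RHS = -17 is not a perfect cube.
  y = 2: RHS = 100 is not a perfect cube.
  y = -2: RHS = -108 is not a perfect cube.
  y = 3: RHS = 347 is not a perfect cube.
  y = -3: RHS = -355 is not a perfect cube.
Continuing the search up to |y| = 50 finds no solutions either.
No (x, y) in the scanned range satisfies the equation.

No integer solutions with |y| ≤ 50.


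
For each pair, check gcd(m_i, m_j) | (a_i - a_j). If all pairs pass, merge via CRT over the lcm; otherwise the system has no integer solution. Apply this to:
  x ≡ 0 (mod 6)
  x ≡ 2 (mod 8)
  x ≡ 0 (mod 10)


Moduli 6, 8, 10 are not pairwise coprime, so CRT works modulo lcm(m_i) when all pairwise compatibility conditions hold.
Pairwise compatibility: gcd(m_i, m_j) must divide a_i - a_j for every pair.
Merge one congruence at a time:
  Start: x ≡ 0 (mod 6).
  Combine with x ≡ 2 (mod 8): gcd(6, 8) = 2; 2 - 0 = 2, which IS divisible by 2, so compatible.
    Write x = 0 + 6·t and substitute into x ≡ 2 (mod 8): 6·t ≡ 2 − 0 = 2 (mod 8).
    Divide the congruence (and modulus) by g = 2: 3·t ≡ 1 (mod 4).
    The inverse of 3 mod 4 is 3 (since 3·3 = 9 = 2·4 + 1), so t ≡ 3·1 = 3 ≡ 3 (mod 4).
    Then x = 0 + 6·3 = 18, valid modulo lcm(6, 8) = 24: x ≡ 18 (mod 24).
  Combine with x ≡ 0 (mod 10): gcd(24, 10) = 2; 0 - 18 = -18, which IS divisible by 2, so compatible.
    Write x = 18 + 24·t and substitute into x ≡ 0 (mod 10): 24·t ≡ 0 − 18 = -18 (mod 10).
    Divide the congruence (and modulus) by g = 2: 12·t ≡ -9 (mod 5).
    Reduce coefficients mod 5: 2·t ≡ 1 (mod 5).
    The inverse of 2 mod 5 is 3 (since 2·3 = 6 = 1·5 + 1), so t ≡ 3·1 = 3 ≡ 3 (mod 5).
    Then x = 18 + 24·3 = 90, valid modulo lcm(24, 10) = 120: x ≡ 90 (mod 120).
Verify: 90 mod 6 = 0, 90 mod 8 = 2, 90 mod 10 = 0.

x ≡ 90 (mod 120).


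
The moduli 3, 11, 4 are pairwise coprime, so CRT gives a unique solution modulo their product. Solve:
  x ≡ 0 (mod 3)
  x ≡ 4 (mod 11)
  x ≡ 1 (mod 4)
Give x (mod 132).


Moduli 3, 11, 4 are pairwise coprime; by CRT there is a unique solution modulo M = 3 · 11 · 4 = 132.
Solve pairwise, accumulating the modulus:
  Start with x ≡ 0 (mod 3).
  Combine with x ≡ 4 (mod 11): since gcd(3, 11) = 1, we get a unique residue mod 33.
    Write x = 0 + 3·t and substitute into x ≡ 4 (mod 11): 3·t ≡ 4 − 0 = 4 (mod 11).
    The inverse of 3 mod 11 is 4 (since 3·4 = 12 = 1·11 + 1), so t ≡ 4·4 = 16 ≡ 5 (mod 11).
    Then x = 0 + 3·5 = 15, valid modulo lcm(3, 11) = 33: x ≡ 15 (mod 33).
  Combine with x ≡ 1 (mod 4): since gcd(33, 4) = 1, we get a unique residue mod 132.
    Write x = 15 + 33·t and substitute into x ≡ 1 (mod 4): 33·t ≡ 1 − 15 = -14 (mod 4).
    Reduce coefficients mod 4: 1·t ≡ 2 (mod 4).
    So t ≡ 2 (mod 4).
    Then x = 15 + 33·2 = 81, valid modulo lcm(33, 4) = 132: x ≡ 81 (mod 132).
Verify: 81 mod 3 = 0 ✓, 81 mod 11 = 4 ✓, 81 mod 4 = 1 ✓.

x ≡ 81 (mod 132).


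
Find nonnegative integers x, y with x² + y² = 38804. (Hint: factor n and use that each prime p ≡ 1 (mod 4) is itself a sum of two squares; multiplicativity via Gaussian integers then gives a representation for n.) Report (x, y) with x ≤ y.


Step 1: Factor n = 38804 = 2^2 · 89 · 109.
Step 2: Check the mod-4 condition on each prime factor: 2 = 2 (special); 89 ≡ 1 (mod 4), exponent 1; 109 ≡ 1 (mod 4), exponent 1.
All primes ≡ 3 (mod 4) appear to even exponent (or don't appear), so by the two-squares theorem n IS expressible as a sum of two squares.
Step 3: Build a representation. Group n = k² · m with k = 2 and m = 89 · 109 = 9701 (a product of primes ≡ 1 (mod 4)); a representation of m scales to one of n via (k·x)² + (k·y)² = k²(x² + y²). Each prime p ≡ 1 (mod 4) is itself a sum of two squares; find a² by testing p − a² for a perfect square:
  89: 89 − 1² = 88, 89 − 2² = 85, 89 − 3² = 80, 89 − 4² = 73, 89 − 5² = 64 = 8² ⇒ 89 = 5² + 8².
  109: 109 − 1² = 108, 109 − 2² = 105, 109 − 3² = 100 = 10² ⇒ 109 = 3² + 10².
  Combine using the Brahmagupta–Fibonacci identity (a² + b²)(c² + d²) = (ac − bd)² + (ad + bc)² = (ac + bd)² + (ad − bc)²:
  89 · 109 = 9701: from (5² + 8²)(3² + 10²), take (5·3 − 8·10, 5·10 + 8·3) = (15 − 80, 50 + 24) = (-65, 74); dropping signs (only squares matter) gives (65, 74); check 65² + 74² = 4225 + 5476 = 9701 ✓.
  Scale by k = 2: (2·65, 2·74) = (130, 148).
Step 4: Order so x ≤ y and verify: 130² + 148² = 16900 + 21904 = 38804 = n. ✓

n = 38804 = 130² + 148² (one valid representation with x ≤ y).


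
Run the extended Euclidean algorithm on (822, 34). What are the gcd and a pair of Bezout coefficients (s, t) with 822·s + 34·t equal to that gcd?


Euclidean algorithm on (822, 34) — divide until remainder is 0:
  822 = 24 · 34 + 6
  34 = 5 · 6 + 4
  6 = 1 · 4 + 2
  4 = 2 · 2 + 0
gcd(822, 34) = 2.
Track Bezout coefficients alongside the remainders: start with r₀ = 822 = a·1 + b·0 (s = 1, t = 0) and r₁ = 34 = a·0 + b·1 (s = 0, t = 1); each new remainder r_{k+1} = r_{k-1} − q_k·r_k inherits s_{k+1} = s_{k-1} − q_k·s_k, t_{k+1} = t_{k-1} − q_k·t_k, so r_k = a·s_k + b·t_k at every step:
  q = 24: r = 6, s = 1 − 24·0 = 1, t = 0 − 24·1 = -24  (check: 822·1 + 34·(-24) = 6)
  q = 5: r = 4, s = 0 − 5·1 = -5, t = 1 − 5·(-24) = 121  (check: 822·(-5) + 34·121 = 4)
  q = 1: r = 2, s = 1 − 1·(-5) = 6, t = -24 − 1·121 = -145  (check: 822·6 + 34·(-145) = 2)
The row with r = 2 (the gcd) gives the Bezout coefficients s = 6, t = -145.
Result: 822 · (6) + 34 · (-145) = 2.

gcd(822, 34) = 2; s = 6, t = -145 (check: 822·6 + 34·(-145) = 2).


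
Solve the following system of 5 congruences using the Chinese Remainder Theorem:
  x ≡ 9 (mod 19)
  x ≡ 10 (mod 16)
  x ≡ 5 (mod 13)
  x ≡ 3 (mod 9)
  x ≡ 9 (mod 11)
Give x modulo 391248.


Product of moduli M = 19 · 16 · 13 · 9 · 11 = 391248.
Merge one congruence at a time:
  Start: x ≡ 9 (mod 19).
  Combine with x ≡ 10 (mod 16); new modulus lcm = 304.
    Write x = 9 + 19·t and substitute into x ≡ 10 (mod 16): 19·t ≡ 10 − 9 = 1 (mod 16).
    Reduce coefficients mod 16: 3·t ≡ 1 (mod 16).
    The inverse of 3 mod 16 is 11 (since 3·11 = 33 = 2·16 + 1), so t ≡ 11·1 = 11 ≡ 11 (mod 16).
    Then x = 9 + 19·11 = 218, valid modulo lcm(19, 16) = 304: x ≡ 218 (mod 304).
  Combine with x ≡ 5 (mod 13); new modulus lcm = 3952.
    Write x = 218 + 304·t and substitute into x ≡ 5 (mod 13): 304·t ≡ 5 − 218 = -213 (mod 13).
    Reduce coefficients mod 13: 5·t ≡ 8 (mod 13).
    The inverse of 5 mod 13 is 8 (since 5·8 = 40 = 3·13 + 1), so t ≡ 8·8 = 64 ≡ 12 (mod 13).
    Then x = 218 + 304·12 = 3866, valid modulo lcm(304, 13) = 3952: x ≡ 3866 (mod 3952).
  Combine with x ≡ 3 (mod 9); new modulus lcm = 35568.
    Write x = 3866 + 3952·t and substitute into x ≡ 3 (mod 9): 3952·t ≡ 3 − 3866 = -3863 (mod 9).
    Reduce coefficients mod 9: 1·t ≡ 7 (mod 9).
    So t ≡ 7 (mod 9).
    Then x = 3866 + 3952·7 = 31530, valid modulo lcm(3952, 9) = 35568: x ≡ 31530 (mod 35568).
  Combine with x ≡ 9 (mod 11); new modulus lcm = 391248.
    Write x = 31530 + 35568·t and substitute into x ≡ 9 (mod 11): 35568·t ≡ 9 − 31530 = -31521 (mod 11).
    Reduce coefficients mod 11: 5·t ≡ 5 (mod 11).
    The inverse of 5 mod 11 is 9 (since 5·9 = 45 = 4·11 + 1), so t ≡ 9·5 = 45 ≡ 1 (mod 11).
    Then x = 31530 + 35568·1 = 67098, valid modulo lcm(35568, 11) = 391248: x ≡ 67098 (mod 391248).
Verify against each original: 67098 mod 19 = 9, 67098 mod 16 = 10, 67098 mod 13 = 5, 67098 mod 9 = 3, 67098 mod 11 = 9.

x ≡ 67098 (mod 391248).


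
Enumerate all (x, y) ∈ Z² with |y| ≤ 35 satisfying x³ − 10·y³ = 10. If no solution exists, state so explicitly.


The equation is x³ - 10y³ = 10. For fixed y, x³ = 10·y³ + 10, so a solution requires the RHS to be a perfect cube.
Strategy: iterate y from -35 to 35, compute RHS = 10·y³ + 10, and check whether it is a (positive or negative) perfect cube.
Check small values of y:
  y = 0: RHS = 10 is not a perfect cube.
  y = 1: RHS = 20 is not a perfect cube.
  y = -1: RHS = 0 = (0)³ ⇒ x = 0 works.
  y = 2: RHS = 90 is not a perfect cube.
  y = -2: RHS = -70 is not a perfect cube.
  y = 3: RHS = 280 is not a perfect cube.
  y = -3: RHS = -260 is not a perfect cube.
Continuing the search up to |y| = 35 finds no further solutions beyond those listed.
Collected solutions: (0, -1).

Solutions (with |y| ≤ 35): (0, -1).


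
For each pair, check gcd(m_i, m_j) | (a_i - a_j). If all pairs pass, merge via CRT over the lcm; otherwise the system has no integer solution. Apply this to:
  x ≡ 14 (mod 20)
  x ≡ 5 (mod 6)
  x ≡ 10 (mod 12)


Moduli 20, 6, 12 are not pairwise coprime, so CRT works modulo lcm(m_i) when all pairwise compatibility conditions hold.
Pairwise compatibility: gcd(m_i, m_j) must divide a_i - a_j for every pair.
Merge one congruence at a time:
  Start: x ≡ 14 (mod 20).
  Combine with x ≡ 5 (mod 6): gcd(20, 6) = 2, and 5 - 14 = -9 is NOT divisible by 2.
    ⇒ system is inconsistent (no integer solution).

No solution (the system is inconsistent).


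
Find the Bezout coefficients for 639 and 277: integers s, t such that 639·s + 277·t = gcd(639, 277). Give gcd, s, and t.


Euclidean algorithm on (639, 277) — divide until remainder is 0:
  639 = 2 · 277 + 85
  277 = 3 · 85 + 22
  85 = 3 · 22 + 19
  22 = 1 · 19 + 3
  19 = 6 · 3 + 1
  3 = 3 · 1 + 0
gcd(639, 277) = 1.
Track Bezout coefficients alongside the remainders: start with r₀ = 639 = a·1 + b·0 (s = 1, t = 0) and r₁ = 277 = a·0 + b·1 (s = 0, t = 1); each new remainder r_{k+1} = r_{k-1} − q_k·r_k inherits s_{k+1} = s_{k-1} − q_k·s_k, t_{k+1} = t_{k-1} − q_k·t_k, so r_k = a·s_k + b·t_k at every step:
  q = 2: r = 85, s = 1 − 2·0 = 1, t = 0 − 2·1 = -2  (check: 639·1 + 277·(-2) = 85)
  q = 3: r = 22, s = 0 − 3·1 = -3, t = 1 − 3·(-2) = 7  (check: 639·(-3) + 277·7 = 22)
  q = 3: r = 19, s = 1 − 3·(-3) = 10, t = -2 − 3·7 = -23  (check: 639·10 + 277·(-23) = 19)
  q = 1: r = 3, s = -3 − 1·10 = -13, t = 7 − 1·(-23) = 30  (check: 639·(-13) + 277·30 = 3)
  q = 6: r = 1, s = 10 − 6·(-13) = 88, t = -23 − 6·30 = -203  (check: 639·88 + 277·(-203) = 1)
The row with r = 1 (the gcd) gives the Bezout coefficients s = 88, t = -203.
Result: 639 · (88) + 277 · (-203) = 1.

gcd(639, 277) = 1; s = 88, t = -203 (check: 639·88 + 277·(-203) = 1).


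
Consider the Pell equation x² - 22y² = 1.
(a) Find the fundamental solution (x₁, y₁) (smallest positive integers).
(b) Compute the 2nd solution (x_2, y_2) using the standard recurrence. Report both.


Step 1: Find the fundamental solution (x₁, y₁) of x² - 22y² = 1.
  Expand √22 as a continued fraction. a₀ = ⌊√22⌋ = 4; iterate m_{k+1} = d_k·a_k − m_k, d_{k+1} = (22 − m_{k+1}²)/d_k, a_{k+1} = ⌊(a₀ + m_{k+1})/d_{k+1}⌋ (starting m₀ = 0, d₀ = 1), with convergents p_k = a_k·p_{k-1} + p_{k-2}, q_k = a_k·q_{k-1} + q_{k-2} (p₋₁ = 1, q₋₁ = 0):
  k = 0: a₀ = 4; p₀/q₀ = 4/1; p₀² − 22·q₀² = 16 − 22 = -6.
  k = 1: m = 4, d = 6, a = ⌊(4 + 4)/6⌋ = 1; p/q = (1·4 + 1)/(1·1 + 0) = 5/1; p² − 22·q² = 25 − 22 = 3.
  k = 2: m = 2, d = 3, a = ⌊(4 + 2)/3⌋ = 2; p/q = (2·5 + 4)/(2·1 + 1) = 14/3; p² − 22·q² = 196 − 198 = -2.
  k = 3: m = 4, d = 2, a = ⌊(4 + 4)/2⌋ = 4; p/q = (4·14 + 5)/(4·3 + 1) = 61/13; p² − 22·q² = 3721 − 3718 = 3.
  k = 4: m = 4, d = 3, a = ⌊(4 + 4)/3⌋ = 2; p/q = (2·61 + 14)/(2·13 + 3) = 136/29; p² − 22·q² = 18496 − 18502 = -6.
  k = 5: m = 2, d = 6, a = ⌊(4 + 2)/6⌋ = 1; p/q = (1·136 + 61)/(1·29 + 13) = 197/42; p² − 22·q² = 38809 − 38808 = 1.
  The first convergent with p² − 22·q² = 1 gives the fundamental solution (x₁, y₁) = (197, 42).
Step 2: Apply the recurrence (x_{n+1}, y_{n+1}) = (x₁x_n + 22y₁y_n, x₁y_n + y₁x_n) repeatedly.
  From (x_1, y_1) = (197, 42): x_2 = 197·197 + 22·42·42 = 77617; y_2 = 197·42 + 42·197 = 16548.
Step 3: Verify x_2² - 22·y_2² = 6024398689 - 6024398688 = 1 (should be 1). ✓

(x_1, y_1) = (197, 42); (x_2, y_2) = (77617, 16548).


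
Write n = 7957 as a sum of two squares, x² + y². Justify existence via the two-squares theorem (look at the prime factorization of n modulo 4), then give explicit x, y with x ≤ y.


Step 1: Factor n = 7957 = 73 · 109.
Step 2: Check the mod-4 condition on each prime factor: 73 ≡ 1 (mod 4), exponent 1; 109 ≡ 1 (mod 4), exponent 1.
All primes ≡ 3 (mod 4) appear to even exponent (or don't appear), so by the two-squares theorem n IS expressible as a sum of two squares.
Step 3: Build a representation. Here n = 73 · 109 is a product of primes ≡ 1 (mod 4). Each prime p ≡ 1 (mod 4) is itself a sum of two squares; find a² by testing p − a² for a perfect square:
  73: 73 − 1² = 72, 73 − 2² = 69, 73 − 3² = 64 = 8² ⇒ 73 = 3² + 8².
  109: 109 − 1² = 108, 109 − 2² = 105, 109 − 3² = 100 = 10² ⇒ 109 = 3² + 10².
  Combine using the Brahmagupta–Fibonacci identity (a² + b²)(c² + d²) = (ac − bd)² + (ad + bc)² = (ac + bd)² + (ad − bc)²:
  73 · 109 = 7957: from (3² + 8²)(3² + 10²), take (3·3 − 8·10, 3·10 + 8·3) = (9 − 80, 30 + 24) = (-71, 54); dropping signs (only squares matter) gives (71, 54); check 71² + 54² = 5041 + 2916 = 7957 ✓.
Step 4: Order so x ≤ y and verify: 54² + 71² = 2916 + 5041 = 7957 = n. ✓

n = 7957 = 54² + 71² (one valid representation with x ≤ y).


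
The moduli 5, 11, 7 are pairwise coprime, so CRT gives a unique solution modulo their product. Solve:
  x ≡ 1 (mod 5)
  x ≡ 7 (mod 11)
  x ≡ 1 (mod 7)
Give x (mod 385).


Moduli 5, 11, 7 are pairwise coprime; by CRT there is a unique solution modulo M = 5 · 11 · 7 = 385.
Solve pairwise, accumulating the modulus:
  Start with x ≡ 1 (mod 5).
  Combine with x ≡ 7 (mod 11): since gcd(5, 11) = 1, we get a unique residue mod 55.
    Write x = 1 + 5·t and substitute into x ≡ 7 (mod 11): 5·t ≡ 7 − 1 = 6 (mod 11).
    The inverse of 5 mod 11 is 9 (since 5·9 = 45 = 4·11 + 1), so t ≡ 9·6 = 54 ≡ 10 (mod 11).
    Then x = 1 + 5·10 = 51, valid modulo lcm(5, 11) = 55: x ≡ 51 (mod 55).
  Combine with x ≡ 1 (mod 7): since gcd(55, 7) = 1, we get a unique residue mod 385.
    Write x = 51 + 55·t and substitute into x ≡ 1 (mod 7): 55·t ≡ 1 − 51 = -50 (mod 7).
    Reduce coefficients mod 7: 6·t ≡ 6 (mod 7).
    The inverse of 6 mod 7 is 6 (since 6·6 = 36 = 5·7 + 1), so t ≡ 6·6 = 36 ≡ 1 (mod 7).
    Then x = 51 + 55·1 = 106, valid modulo lcm(55, 7) = 385: x ≡ 106 (mod 385).
Verify: 106 mod 5 = 1 ✓, 106 mod 11 = 7 ✓, 106 mod 7 = 1 ✓.

x ≡ 106 (mod 385).


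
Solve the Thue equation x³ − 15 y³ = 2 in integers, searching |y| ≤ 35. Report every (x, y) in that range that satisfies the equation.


The equation is x³ - 15y³ = 2. For fixed y, x³ = 15·y³ + 2, so a solution requires the RHS to be a perfect cube.
Strategy: iterate y from -35 to 35, compute RHS = 15·y³ + 2, and check whether it is a (positive or negative) perfect cube.
Check small values of y:
  y = 0: RHS = 2 is not a perfect cube.
  y = 1: RHS = 17 is not a perfect cube.
  y = -1: RHS = -13 is not a perfect cube.
  y = 2: RHS = 122 is not a perfect cube.
  y = -2: RHS = -118 is not a perfect cube.
  y = 3: RHS = 407 is not a perfect cube.
  y = -3: RHS = -403 is not a perfect cube.
Continuing the search up to |y| = 35 finds no solutions either.
No (x, y) in the scanned range satisfies the equation.

No integer solutions with |y| ≤ 35.


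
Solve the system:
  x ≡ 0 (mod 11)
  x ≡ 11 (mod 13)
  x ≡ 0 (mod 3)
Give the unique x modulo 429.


Moduli 11, 13, 3 are pairwise coprime; by CRT there is a unique solution modulo M = 11 · 13 · 3 = 429.
Solve pairwise, accumulating the modulus:
  Start with x ≡ 0 (mod 11).
  Combine with x ≡ 11 (mod 13): since gcd(11, 13) = 1, we get a unique residue mod 143.
    Write x = 0 + 11·t and substitute into x ≡ 11 (mod 13): 11·t ≡ 11 − 0 = 11 (mod 13).
    The inverse of 11 mod 13 is 6 (since 11·6 = 66 = 5·13 + 1), so t ≡ 6·11 = 66 ≡ 1 (mod 13).
    Then x = 0 + 11·1 = 11, valid modulo lcm(11, 13) = 143: x ≡ 11 (mod 143).
  Combine with x ≡ 0 (mod 3): since gcd(143, 3) = 1, we get a unique residue mod 429.
    Write x = 11 + 143·t and substitute into x ≡ 0 (mod 3): 143·t ≡ 0 − 11 = -11 (mod 3).
    Reduce coefficients mod 3: 2·t ≡ 1 (mod 3).
    The inverse of 2 mod 3 is 2 (since 2·2 = 4 = 1·3 + 1), so t ≡ 2·1 = 2 ≡ 2 (mod 3).
    Then x = 11 + 143·2 = 297, valid modulo lcm(143, 3) = 429: x ≡ 297 (mod 429).
Verify: 297 mod 11 = 0 ✓, 297 mod 13 = 11 ✓, 297 mod 3 = 0 ✓.

x ≡ 297 (mod 429).


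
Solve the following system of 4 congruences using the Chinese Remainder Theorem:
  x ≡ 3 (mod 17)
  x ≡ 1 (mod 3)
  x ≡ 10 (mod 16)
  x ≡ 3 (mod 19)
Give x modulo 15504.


Product of moduli M = 17 · 3 · 16 · 19 = 15504.
Merge one congruence at a time:
  Start: x ≡ 3 (mod 17).
  Combine with x ≡ 1 (mod 3); new modulus lcm = 51.
    Write x = 3 + 17·t and substitute into x ≡ 1 (mod 3): 17·t ≡ 1 − 3 = -2 (mod 3).
    Reduce coefficients mod 3: 2·t ≡ 1 (mod 3).
    The inverse of 2 mod 3 is 2 (since 2·2 = 4 = 1·3 + 1), so t ≡ 2·1 = 2 ≡ 2 (mod 3).
    Then x = 3 + 17·2 = 37, valid modulo lcm(17, 3) = 51: x ≡ 37 (mod 51).
  Combine with x ≡ 10 (mod 16); new modulus lcm = 816.
    Write x = 37 + 51·t and substitute into x ≡ 10 (mod 16): 51·t ≡ 10 − 37 = -27 (mod 16).
    Reduce coefficients mod 16: 3·t ≡ 5 (mod 16).
    The inverse of 3 mod 16 is 11 (since 3·11 = 33 = 2·16 + 1), so t ≡ 11·5 = 55 ≡ 7 (mod 16).
    Then x = 37 + 51·7 = 394, valid modulo lcm(51, 16) = 816: x ≡ 394 (mod 816).
  Combine with x ≡ 3 (mod 19); new modulus lcm = 15504.
    Write x = 394 + 816·t and substitute into x ≡ 3 (mod 19): 816·t ≡ 3 − 394 = -391 (mod 19).
    Reduce coefficients mod 19: 18·t ≡ 8 (mod 19).
    The inverse of 18 mod 19 is 18 (since 18·18 = 324 = 17·19 + 1), so t ≡ 18·8 = 144 ≡ 11 (mod 19).
    Then x = 394 + 816·11 = 9370, valid modulo lcm(816, 19) = 15504: x ≡ 9370 (mod 15504).
Verify against each original: 9370 mod 17 = 3, 9370 mod 3 = 1, 9370 mod 16 = 10, 9370 mod 19 = 3.

x ≡ 9370 (mod 15504).


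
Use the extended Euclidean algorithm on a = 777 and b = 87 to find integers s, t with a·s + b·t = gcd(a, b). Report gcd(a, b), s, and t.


Euclidean algorithm on (777, 87) — divide until remainder is 0:
  777 = 8 · 87 + 81
  87 = 1 · 81 + 6
  81 = 13 · 6 + 3
  6 = 2 · 3 + 0
gcd(777, 87) = 3.
Track Bezout coefficients alongside the remainders: start with r₀ = 777 = a·1 + b·0 (s = 1, t = 0) and r₁ = 87 = a·0 + b·1 (s = 0, t = 1); each new remainder r_{k+1} = r_{k-1} − q_k·r_k inherits s_{k+1} = s_{k-1} − q_k·s_k, t_{k+1} = t_{k-1} − q_k·t_k, so r_k = a·s_k + b·t_k at every step:
  q = 8: r = 81, s = 1 − 8·0 = 1, t = 0 − 8·1 = -8  (check: 777·1 + 87·(-8) = 81)
  q = 1: r = 6, s = 0 − 1·1 = -1, t = 1 − 1·(-8) = 9  (check: 777·(-1) + 87·9 = 6)
  q = 13: r = 3, s = 1 − 13·(-1) = 14, t = -8 − 13·9 = -125  (check: 777·14 + 87·(-125) = 3)
The row with r = 3 (the gcd) gives the Bezout coefficients s = 14, t = -125.
Result: 777 · (14) + 87 · (-125) = 3.

gcd(777, 87) = 3; s = 14, t = -125 (check: 777·14 + 87·(-125) = 3).


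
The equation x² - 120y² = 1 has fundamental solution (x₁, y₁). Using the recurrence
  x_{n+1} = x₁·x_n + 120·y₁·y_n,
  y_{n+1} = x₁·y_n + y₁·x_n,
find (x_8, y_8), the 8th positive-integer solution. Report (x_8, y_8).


Step 1: Find the fundamental solution (x₁, y₁) of x² - 120y² = 1.
  Expand √120 as a continued fraction. a₀ = ⌊√120⌋ = 10; iterate m_{k+1} = d_k·a_k − m_k, d_{k+1} = (120 − m_{k+1}²)/d_k, a_{k+1} = ⌊(a₀ + m_{k+1})/d_{k+1}⌋ (starting m₀ = 0, d₀ = 1), with convergents p_k = a_k·p_{k-1} + p_{k-2}, q_k = a_k·q_{k-1} + q_{k-2} (p₋₁ = 1, q₋₁ = 0):
  k = 0: a₀ = 10; p₀/q₀ = 10/1; p₀² − 120·q₀² = 100 − 120 = -20.
  k = 1: m = 10, d = 20, a = ⌊(10 + 10)/20⌋ = 1; p/q = (1·10 + 1)/(1·1 + 0) = 11/1; p² − 120·q² = 121 − 120 = 1.
  The first convergent with p² − 120·q² = 1 gives the fundamental solution (x₁, y₁) = (11, 1).
Step 2: Apply the recurrence (x_{n+1}, y_{n+1}) = (x₁x_n + 120y₁y_n, x₁y_n + y₁x_n) repeatedly.
  From (x_1, y_1) = (11, 1): x_2 = 11·11 + 120·1·1 = 241; y_2 = 11·1 + 1·11 = 22.
  From (x_2, y_2) = (241, 22): x_3 = 11·241 + 120·1·22 = 5291; y_3 = 11·22 + 1·241 = 483.
  From (x_3, y_3) = (5291, 483): x_4 = 11·5291 + 120·1·483 = 116161; y_4 = 11·483 + 1·5291 = 10604.
  From (x_4, y_4) = (116161, 10604): x_5 = 11·116161 + 120·1·10604 = 2550251; y_5 = 11·10604 + 1·116161 = 232805.
  From (x_5, y_5) = (2550251, 232805): x_6 = 11·2550251 + 120·1·232805 = 55989361; y_6 = 11·232805 + 1·2550251 = 5111106.
  From (x_6, y_6) = (55989361, 5111106): x_7 = 11·55989361 + 120·1·5111106 = 1229215691; y_7 = 11·5111106 + 1·55989361 = 112211527.
  From (x_7, y_7) = (1229215691, 112211527): x_8 = 11·1229215691 + 120·1·112211527 = 26986755841; y_8 = 11·112211527 + 1·1229215691 = 2463542488.
Step 3: Verify x_8² - 120·y_8² = 728284990821747617281 - 728284990821747617280 = 1 (should be 1). ✓

(x_1, y_1) = (11, 1); (x_8, y_8) = (26986755841, 2463542488).


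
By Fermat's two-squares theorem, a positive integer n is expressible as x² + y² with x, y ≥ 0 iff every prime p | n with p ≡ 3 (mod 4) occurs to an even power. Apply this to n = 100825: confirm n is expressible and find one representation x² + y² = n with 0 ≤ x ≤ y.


Step 1: Factor n = 100825 = 5^2 · 37 · 109.
Step 2: Check the mod-4 condition on each prime factor: 5 ≡ 1 (mod 4), exponent 2; 37 ≡ 1 (mod 4), exponent 1; 109 ≡ 1 (mod 4), exponent 1.
All primes ≡ 3 (mod 4) appear to even exponent (or don't appear), so by the two-squares theorem n IS expressible as a sum of two squares.
Step 3: Build a representation. Group n = k² · m with k = 5 and m = 37 · 109 = 4033 (a product of primes ≡ 1 (mod 4)); a representation of m scales to one of n via (k·x)² + (k·y)² = k²(x² + y²). Each prime p ≡ 1 (mod 4) is itself a sum of two squares; find a² by testing p − a² for a perfect square:
  37: 37 − 1² = 36 = 6² ⇒ 37 = 1² + 6².
  109: 109 − 1² = 108, 109 − 2² = 105, 109 − 3² = 100 = 10² ⇒ 109 = 3² + 10².
  Combine using the Brahmagupta–Fibonacci identity (a² + b²)(c² + d²) = (ac − bd)² + (ad + bc)² = (ac + bd)² + (ad − bc)²:
  37 · 109 = 4033: from (1² + 6²)(3² + 10²), take (1·3 − 6·10, 1·10 + 6·3) = (3 − 60, 10 + 18) = (-57, 28); dropping signs (only squares matter) gives (57, 28); check 57² + 28² = 3249 + 784 = 4033 ✓.
  Scale by k = 5: (5·57, 5·28) = (285, 140).
Step 4: Order so x ≤ y and verify: 140² + 285² = 19600 + 81225 = 100825 = n. ✓

n = 100825 = 140² + 285² (one valid representation with x ≤ y).


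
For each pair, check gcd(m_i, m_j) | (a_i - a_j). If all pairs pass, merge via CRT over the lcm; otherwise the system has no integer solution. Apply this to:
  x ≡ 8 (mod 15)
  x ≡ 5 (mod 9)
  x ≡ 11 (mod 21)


Moduli 15, 9, 21 are not pairwise coprime, so CRT works modulo lcm(m_i) when all pairwise compatibility conditions hold.
Pairwise compatibility: gcd(m_i, m_j) must divide a_i - a_j for every pair.
Merge one congruence at a time:
  Start: x ≡ 8 (mod 15).
  Combine with x ≡ 5 (mod 9): gcd(15, 9) = 3; 5 - 8 = -3, which IS divisible by 3, so compatible.
    Write x = 8 + 15·t and substitute into x ≡ 5 (mod 9): 15·t ≡ 5 − 8 = -3 (mod 9).
    Divide the congruence (and modulus) by g = 3: 5·t ≡ -1 (mod 3).
    Reduce coefficients mod 3: 2·t ≡ 2 (mod 3).
    The inverse of 2 mod 3 is 2 (since 2·2 = 4 = 1·3 + 1), so t ≡ 2·2 = 4 ≡ 1 (mod 3).
    Then x = 8 + 15·1 = 23, valid modulo lcm(15, 9) = 45: x ≡ 23 (mod 45).
  Combine with x ≡ 11 (mod 21): gcd(45, 21) = 3; 11 - 23 = -12, which IS divisible by 3, so compatible.
    Write x = 23 + 45·t and substitute into x ≡ 11 (mod 21): 45·t ≡ 11 − 23 = -12 (mod 21).
    Divide the congruence (and modulus) by g = 3: 15·t ≡ -4 (mod 7).
    Reduce coefficients mod 7: 1·t ≡ 3 (mod 7).
    So t ≡ 3 (mod 7).
    Then x = 23 + 45·3 = 158, valid modulo lcm(45, 21) = 315: x ≡ 158 (mod 315).
Verify: 158 mod 15 = 8, 158 mod 9 = 5, 158 mod 21 = 11.

x ≡ 158 (mod 315).


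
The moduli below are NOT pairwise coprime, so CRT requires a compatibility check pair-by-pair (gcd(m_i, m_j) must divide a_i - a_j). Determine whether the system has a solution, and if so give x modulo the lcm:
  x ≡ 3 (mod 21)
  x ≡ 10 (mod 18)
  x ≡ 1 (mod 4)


Moduli 21, 18, 4 are not pairwise coprime, so CRT works modulo lcm(m_i) when all pairwise compatibility conditions hold.
Pairwise compatibility: gcd(m_i, m_j) must divide a_i - a_j for every pair.
Merge one congruence at a time:
  Start: x ≡ 3 (mod 21).
  Combine with x ≡ 10 (mod 18): gcd(21, 18) = 3, and 10 - 3 = 7 is NOT divisible by 3.
    ⇒ system is inconsistent (no integer solution).

No solution (the system is inconsistent).


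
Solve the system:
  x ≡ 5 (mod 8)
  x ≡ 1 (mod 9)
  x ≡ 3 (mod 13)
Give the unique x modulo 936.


Moduli 8, 9, 13 are pairwise coprime; by CRT there is a unique solution modulo M = 8 · 9 · 13 = 936.
Solve pairwise, accumulating the modulus:
  Start with x ≡ 5 (mod 8).
  Combine with x ≡ 1 (mod 9): since gcd(8, 9) = 1, we get a unique residue mod 72.
    Write x = 5 + 8·t and substitute into x ≡ 1 (mod 9): 8·t ≡ 1 − 5 = -4 (mod 9).
    Reduce coefficients mod 9: 8·t ≡ 5 (mod 9).
    The inverse of 8 mod 9 is 8 (since 8·8 = 64 = 7·9 + 1), so t ≡ 8·5 = 40 ≡ 4 (mod 9).
    Then x = 5 + 8·4 = 37, valid modulo lcm(8, 9) = 72: x ≡ 37 (mod 72).
  Combine with x ≡ 3 (mod 13): since gcd(72, 13) = 1, we get a unique residue mod 936.
    Write x = 37 + 72·t and substitute into x ≡ 3 (mod 13): 72·t ≡ 3 − 37 = -34 (mod 13).
    Reduce coefficients mod 13: 7·t ≡ 5 (mod 13).
    The inverse of 7 mod 13 is 2 (since 7·2 = 14 = 1·13 + 1), so t ≡ 2·5 = 10 ≡ 10 (mod 13).
    Then x = 37 + 72·10 = 757, valid modulo lcm(72, 13) = 936: x ≡ 757 (mod 936).
Verify: 757 mod 8 = 5 ✓, 757 mod 9 = 1 ✓, 757 mod 13 = 3 ✓.

x ≡ 757 (mod 936).


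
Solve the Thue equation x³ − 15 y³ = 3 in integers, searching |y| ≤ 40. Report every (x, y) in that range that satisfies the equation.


The equation is x³ - 15y³ = 3. For fixed y, x³ = 15·y³ + 3, so a solution requires the RHS to be a perfect cube.
Strategy: iterate y from -40 to 40, compute RHS = 15·y³ + 3, and check whether it is a (positive or negative) perfect cube.
Check small values of y:
  y = 0: RHS = 3 is not a perfect cube.
  y = 1: RHS = 18 is not a perfect cube.
  y = -1: RHS = -12 is not a perfect cube.
  y = 2: RHS = 123 is not a perfect cube.
  y = -2: RHS = -117 is not a perfect cube.
  y = 3: RHS = 408 is not a perfect cube.
  y = -3: RHS = -402 is not a perfect cube.
Continuing the search up to |y| = 40 finds no solutions either.
No (x, y) in the scanned range satisfies the equation.

No integer solutions with |y| ≤ 40.


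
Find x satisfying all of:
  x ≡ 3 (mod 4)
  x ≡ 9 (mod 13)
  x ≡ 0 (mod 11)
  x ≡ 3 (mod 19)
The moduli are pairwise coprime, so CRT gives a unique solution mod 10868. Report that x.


Product of moduli M = 4 · 13 · 11 · 19 = 10868.
Merge one congruence at a time:
  Start: x ≡ 3 (mod 4).
  Combine with x ≡ 9 (mod 13); new modulus lcm = 52.
    Write x = 3 + 4·t and substitute into x ≡ 9 (mod 13): 4·t ≡ 9 − 3 = 6 (mod 13).
    The inverse of 4 mod 13 is 10 (since 4·10 = 40 = 3·13 + 1), so t ≡ 10·6 = 60 ≡ 8 (mod 13).
    Then x = 3 + 4·8 = 35, valid modulo lcm(4, 13) = 52: x ≡ 35 (mod 52).
  Combine with x ≡ 0 (mod 11); new modulus lcm = 572.
    Write x = 35 + 52·t and substitute into x ≡ 0 (mod 11): 52·t ≡ 0 − 35 = -35 (mod 11).
    Reduce coefficients mod 11: 8·t ≡ 9 (mod 11).
    The inverse of 8 mod 11 is 7 (since 8·7 = 56 = 5·11 + 1), so t ≡ 7·9 = 63 ≡ 8 (mod 11).
    Then x = 35 + 52·8 = 451, valid modulo lcm(52, 11) = 572: x ≡ 451 (mod 572).
  Combine with x ≡ 3 (mod 19); new modulus lcm = 10868.
    Write x = 451 + 572·t and substitute into x ≡ 3 (mod 19): 572·t ≡ 3 − 451 = -448 (mod 19).
    Reduce coefficients mod 19: 2·t ≡ 8 (mod 19).
    The inverse of 2 mod 19 is 10 (since 2·10 = 20 = 1·19 + 1), so t ≡ 10·8 = 80 ≡ 4 (mod 19).
    Then x = 451 + 572·4 = 2739, valid modulo lcm(572, 19) = 10868: x ≡ 2739 (mod 10868).
Verify against each original: 2739 mod 4 = 3, 2739 mod 13 = 9, 2739 mod 11 = 0, 2739 mod 19 = 3.

x ≡ 2739 (mod 10868).


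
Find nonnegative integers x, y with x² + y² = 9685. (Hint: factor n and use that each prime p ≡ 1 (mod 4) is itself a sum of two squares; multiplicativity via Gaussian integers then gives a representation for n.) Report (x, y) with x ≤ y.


Step 1: Factor n = 9685 = 5 · 13 · 149.
Step 2: Check the mod-4 condition on each prime factor: 5 ≡ 1 (mod 4), exponent 1; 13 ≡ 1 (mod 4), exponent 1; 149 ≡ 1 (mod 4), exponent 1.
All primes ≡ 3 (mod 4) appear to even exponent (or don't appear), so by the two-squares theorem n IS expressible as a sum of two squares.
Step 3: Build a representation. Here n = 5 · 13 · 149 is a product of primes ≡ 1 (mod 4). Each prime p ≡ 1 (mod 4) is itself a sum of two squares; find a² by testing p − a² for a perfect square:
  5: 5 − 1² = 4 = 2² ⇒ 5 = 1² + 2².
  13: 13 − 1² = 12, 13 − 2² = 9 = 3² ⇒ 13 = 2² + 3².
  149: 149 − 1² = 148, 149 − 2² = 145, 149 − 3² = 140, 149 − 4² = 133, 149 − 5² = 124, 149 − 6² = 113, 149 − 7² = 100 = 10² ⇒ 149 = 7² + 10².
  Combine using the Brahmagupta–Fibonacci identity (a² + b²)(c² + d²) = (ac − bd)² + (ad + bc)² = (ac + bd)² + (ad − bc)²:
  5 · 13 = 65: from (1² + 2²)(2² + 3²), take (1·2 − 2·3, 1·3 + 2·2) = (2 − 6, 3 + 4) = (-4, 7); dropping signs (only squares matter) gives (4, 7); check 4² + 7² = 16 + 49 = 65 ✓.
  65 · 149 = 9685: from (4² + 7²)(7² + 10²), take (4·7 − 7·10, 4·10 + 7·7) = (28 − 70, 40 + 49) = (-42, 89); dropping signs (only squares matter) gives (42, 89); check 42² + 89² = 1764 + 7921 = 9685 ✓.
Step 4: Order so x ≤ y and verify: 42² + 89² = 1764 + 7921 = 9685 = n. ✓

n = 9685 = 42² + 89² (one valid representation with x ≤ y).


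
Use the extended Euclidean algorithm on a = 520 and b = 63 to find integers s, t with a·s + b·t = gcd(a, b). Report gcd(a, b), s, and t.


Euclidean algorithm on (520, 63) — divide until remainder is 0:
  520 = 8 · 63 + 16
  63 = 3 · 16 + 15
  16 = 1 · 15 + 1
  15 = 15 · 1 + 0
gcd(520, 63) = 1.
Track Bezout coefficients alongside the remainders: start with r₀ = 520 = a·1 + b·0 (s = 1, t = 0) and r₁ = 63 = a·0 + b·1 (s = 0, t = 1); each new remainder r_{k+1} = r_{k-1} − q_k·r_k inherits s_{k+1} = s_{k-1} − q_k·s_k, t_{k+1} = t_{k-1} − q_k·t_k, so r_k = a·s_k + b·t_k at every step:
  q = 8: r = 16, s = 1 − 8·0 = 1, t = 0 − 8·1 = -8  (check: 520·1 + 63·(-8) = 16)
  q = 3: r = 15, s = 0 − 3·1 = -3, t = 1 − 3·(-8) = 25  (check: 520·(-3) + 63·25 = 15)
  q = 1: r = 1, s = 1 − 1·(-3) = 4, t = -8 − 1·25 = -33  (check: 520·4 + 63·(-33) = 1)
The row with r = 1 (the gcd) gives the Bezout coefficients s = 4, t = -33.
Result: 520 · (4) + 63 · (-33) = 1.

gcd(520, 63) = 1; s = 4, t = -33 (check: 520·4 + 63·(-33) = 1).


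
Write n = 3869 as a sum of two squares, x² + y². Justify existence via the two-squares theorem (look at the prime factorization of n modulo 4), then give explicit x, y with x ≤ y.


Step 1: Factor n = 3869 = 53 · 73.
Step 2: Check the mod-4 condition on each prime factor: 53 ≡ 1 (mod 4), exponent 1; 73 ≡ 1 (mod 4), exponent 1.
All primes ≡ 3 (mod 4) appear to even exponent (or don't appear), so by the two-squares theorem n IS expressible as a sum of two squares.
Step 3: Build a representation. Here n = 53 · 73 is a product of primes ≡ 1 (mod 4). Each prime p ≡ 1 (mod 4) is itself a sum of two squares; find a² by testing p − a² for a perfect square:
  53: 53 − 1² = 52, 53 − 2² = 49 = 7² ⇒ 53 = 2² + 7².
  73: 73 − 1² = 72, 73 − 2² = 69, 73 − 3² = 64 = 8² ⇒ 73 = 3² + 8².
  Combine using the Brahmagupta–Fibonacci identity (a² + b²)(c² + d²) = (ac − bd)² + (ad + bc)² = (ac + bd)² + (ad − bc)²:
  53 · 73 = 3869: from (2² + 7²)(3² + 8²), take (2·3 − 7·8, 2·8 + 7·3) = (6 − 56, 16 + 21) = (-50, 37); dropping signs (only squares matter) gives (50, 37); check 50² + 37² = 2500 + 1369 = 3869 ✓.
Step 4: Order so x ≤ y and verify: 37² + 50² = 1369 + 2500 = 3869 = n. ✓

n = 3869 = 37² + 50² (one valid representation with x ≤ y).


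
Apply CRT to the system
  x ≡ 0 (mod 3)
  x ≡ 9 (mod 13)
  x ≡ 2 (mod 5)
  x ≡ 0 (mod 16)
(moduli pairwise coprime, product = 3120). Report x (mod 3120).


Product of moduli M = 3 · 13 · 5 · 16 = 3120.
Merge one congruence at a time:
  Start: x ≡ 0 (mod 3).
  Combine with x ≡ 9 (mod 13); new modulus lcm = 39.
    Write x = 0 + 3·t and substitute into x ≡ 9 (mod 13): 3·t ≡ 9 − 0 = 9 (mod 13).
    The inverse of 3 mod 13 is 9 (since 3·9 = 27 = 2·13 + 1), so t ≡ 9·9 = 81 ≡ 3 (mod 13).
    Then x = 0 + 3·3 = 9, valid modulo lcm(3, 13) = 39: x ≡ 9 (mod 39).
  Combine with x ≡ 2 (mod 5); new modulus lcm = 195.
    Write x = 9 + 39·t and substitute into x ≡ 2 (mod 5): 39·t ≡ 2 − 9 = -7 (mod 5).
    Reduce coefficients mod 5: 4·t ≡ 3 (mod 5).
    The inverse of 4 mod 5 is 4 (since 4·4 = 16 = 3·5 + 1), so t ≡ 4·3 = 12 ≡ 2 (mod 5).
    Then x = 9 + 39·2 = 87, valid modulo lcm(39, 5) = 195: x ≡ 87 (mod 195).
  Combine with x ≡ 0 (mod 16); new modulus lcm = 3120.
    Write x = 87 + 195·t and substitute into x ≡ 0 (mod 16): 195·t ≡ 0 − 87 = -87 (mod 16).
    Reduce coefficients mod 16: 3·t ≡ 9 (mod 16).
    The inverse of 3 mod 16 is 11 (since 3·11 = 33 = 2·16 + 1), so t ≡ 11·9 = 99 ≡ 3 (mod 16).
    Then x = 87 + 195·3 = 672, valid modulo lcm(195, 16) = 3120: x ≡ 672 (mod 3120).
Verify against each original: 672 mod 3 = 0, 672 mod 13 = 9, 672 mod 5 = 2, 672 mod 16 = 0.

x ≡ 672 (mod 3120).


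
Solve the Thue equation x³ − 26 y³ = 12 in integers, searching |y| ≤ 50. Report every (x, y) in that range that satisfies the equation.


The equation is x³ - 26y³ = 12. For fixed y, x³ = 26·y³ + 12, so a solution requires the RHS to be a perfect cube.
Strategy: iterate y from -50 to 50, compute RHS = 26·y³ + 12, and check whether it is a (positive or negative) perfect cube.
Check small values of y:
  y = 0: RHS = 12 is not a perfect cube.
  y = 1: RHS = 38 is not a perfect cube.
  y = -1: RHS = -14 is not a perfect cube.
  y = 2: RHS = 220 is not a perfect cube.
  y = -2: RHS = -196 is not a perfect cube.
  y = 3: RHS = 714 is not a perfect cube.
  y = -3: RHS = -690 is not a perfect cube.
Continuing the search up to |y| = 50 finds no solutions either.
No (x, y) in the scanned range satisfies the equation.

No integer solutions with |y| ≤ 50.


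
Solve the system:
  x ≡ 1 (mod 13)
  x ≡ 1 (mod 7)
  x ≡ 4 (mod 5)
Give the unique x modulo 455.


Moduli 13, 7, 5 are pairwise coprime; by CRT there is a unique solution modulo M = 13 · 7 · 5 = 455.
Solve pairwise, accumulating the modulus:
  Start with x ≡ 1 (mod 13).
  Combine with x ≡ 1 (mod 7): since gcd(13, 7) = 1, we get a unique residue mod 91.
    Write x = 1 + 13·t and substitute into x ≡ 1 (mod 7): 13·t ≡ 1 − 1 = 0 (mod 7).
    Reduce coefficients mod 7: 6·t ≡ 0 (mod 7).
    The inverse of 6 mod 7 is 6 (since 6·6 = 36 = 5·7 + 1), so t ≡ 6·0 = 0 ≡ 0 (mod 7).
    Then x = 1 + 13·0 = 1, valid modulo lcm(13, 7) = 91: x ≡ 1 (mod 91).
  Combine with x ≡ 4 (mod 5): since gcd(91, 5) = 1, we get a unique residue mod 455.
    Write x = 1 + 91·t and substitute into x ≡ 4 (mod 5): 91·t ≡ 4 − 1 = 3 (mod 5).
    Reduce coefficients mod 5: 1·t ≡ 3 (mod 5).
    So t ≡ 3 (mod 5).
    Then x = 1 + 91·3 = 274, valid modulo lcm(91, 5) = 455: x ≡ 274 (mod 455).
Verify: 274 mod 13 = 1 ✓, 274 mod 7 = 1 ✓, 274 mod 5 = 4 ✓.

x ≡ 274 (mod 455).


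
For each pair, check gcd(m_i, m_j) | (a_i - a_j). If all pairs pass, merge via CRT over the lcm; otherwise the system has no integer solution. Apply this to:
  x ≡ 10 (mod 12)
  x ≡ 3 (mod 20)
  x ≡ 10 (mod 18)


Moduli 12, 20, 18 are not pairwise coprime, so CRT works modulo lcm(m_i) when all pairwise compatibility conditions hold.
Pairwise compatibility: gcd(m_i, m_j) must divide a_i - a_j for every pair.
Merge one congruence at a time:
  Start: x ≡ 10 (mod 12).
  Combine with x ≡ 3 (mod 20): gcd(12, 20) = 4, and 3 - 10 = -7 is NOT divisible by 4.
    ⇒ system is inconsistent (no integer solution).

No solution (the system is inconsistent).


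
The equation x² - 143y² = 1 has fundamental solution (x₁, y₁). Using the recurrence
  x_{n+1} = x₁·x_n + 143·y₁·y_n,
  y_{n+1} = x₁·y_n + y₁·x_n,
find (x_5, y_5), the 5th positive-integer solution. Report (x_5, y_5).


Step 1: Find the fundamental solution (x₁, y₁) of x² - 143y² = 1.
  Expand √143 as a continued fraction. a₀ = ⌊√143⌋ = 11; iterate m_{k+1} = d_k·a_k − m_k, d_{k+1} = (143 − m_{k+1}²)/d_k, a_{k+1} = ⌊(a₀ + m_{k+1})/d_{k+1}⌋ (starting m₀ = 0, d₀ = 1), with convergents p_k = a_k·p_{k-1} + p_{k-2}, q_k = a_k·q_{k-1} + q_{k-2} (p₋₁ = 1, q₋₁ = 0):
  k = 0: a₀ = 11; p₀/q₀ = 11/1; p₀² − 143·q₀² = 121 − 143 = -22.
  k = 1: m = 11, d = 22, a = ⌊(11 + 11)/22⌋ = 1; p/q = (1·11 + 1)/(1·1 + 0) = 12/1; p² − 143·q² = 144 − 143 = 1.
  The first convergent with p² − 143·q² = 1 gives the fundamental solution (x₁, y₁) = (12, 1).
Step 2: Apply the recurrence (x_{n+1}, y_{n+1}) = (x₁x_n + 143y₁y_n, x₁y_n + y₁x_n) repeatedly.
  From (x_1, y_1) = (12, 1): x_2 = 12·12 + 143·1·1 = 287; y_2 = 12·1 + 1·12 = 24.
  From (x_2, y_2) = (287, 24): x_3 = 12·287 + 143·1·24 = 6876; y_3 = 12·24 + 1·287 = 575.
  From (x_3, y_3) = (6876, 575): x_4 = 12·6876 + 143·1·575 = 164737; y_4 = 12·575 + 1·6876 = 13776.
  From (x_4, y_4) = (164737, 13776): x_5 = 12·164737 + 143·1·13776 = 3946812; y_5 = 12·13776 + 1·164737 = 330049.
Step 3: Verify x_5² - 143·y_5² = 15577324963344 - 15577324963343 = 1 (should be 1). ✓

(x_1, y_1) = (12, 1); (x_5, y_5) = (3946812, 330049).
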